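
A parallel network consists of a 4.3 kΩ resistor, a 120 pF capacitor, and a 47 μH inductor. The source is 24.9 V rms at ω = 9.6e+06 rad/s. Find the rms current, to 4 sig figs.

X_L = ωL = 451.2 Ω
X_C = 1/(ωC) = 868.1 Ω
Parallel: admittances add. Y = 1/R + 1/(jωL) + jωC
Y = (0.0002326 − j0.001064) S
|Y| = 0.001089 S → |Z| = 1/|Y| = 917.9 Ω, ∠Z = −∠Y = 77.67°
I = V/|Z| = 24.9/917.9 = 27.13 mA

27.13 mA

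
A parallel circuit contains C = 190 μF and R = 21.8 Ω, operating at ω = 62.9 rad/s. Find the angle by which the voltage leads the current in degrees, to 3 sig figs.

-14.6°

X_C = 1/(ωC) = 83.7 Ω
Parallel: admittances add. Y = 1/R + jωC
Y = (0.0459 + j0.0120) S
|Y| = 0.0474 S → |Z| = 1/|Y| = 21.1 Ω, ∠Z = −∠Y = -14.6°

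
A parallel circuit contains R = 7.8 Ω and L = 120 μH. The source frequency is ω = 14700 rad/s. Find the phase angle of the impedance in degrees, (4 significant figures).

X_L = ωL = 1.764 Ω
Parallel: admittances add. Y = 1/R + 1/(jωL)
Y = (0.1282 − j0.5669) S
|Y| = 0.5812 S → |Z| = 1/|Y| = 1.721 Ω, ∠Z = −∠Y = 77.26°

77.26°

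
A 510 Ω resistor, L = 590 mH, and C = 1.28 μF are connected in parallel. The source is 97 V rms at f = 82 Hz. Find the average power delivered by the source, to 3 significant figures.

ω = 2πf = 515.2 rad/s
X_L = ωL = 304 Ω
X_C = 1/(ωC) = 1520 Ω
Parallel: admittances add. Y = 1/R + 1/(jωL) + jωC
Y = (0.00196 − j0.00263) S
|Y| = 0.00328 S → |Z| = 1/|Y| = 305 Ω, ∠Z = −∠Y = 53.3°
I = V/|Z| = 318 mA
P = VI cos φ = 97 × 0.318 × cos(53.3°) = 18.4 W

18.4 W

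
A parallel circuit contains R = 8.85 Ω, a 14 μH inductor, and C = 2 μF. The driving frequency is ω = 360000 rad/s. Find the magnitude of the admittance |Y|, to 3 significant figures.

X_L = ωL = 5.04 Ω
X_C = 1/(ωC) = 1.39 Ω
Parallel: admittances add. Y = 1/R + 1/(jωL) + jωC
Y = (0.113 + j0.522) S
|Y| = 0.534 S → |Z| = 1/|Y| = 1.87 Ω, ∠Z = −∠Y = -77.8°

534 mS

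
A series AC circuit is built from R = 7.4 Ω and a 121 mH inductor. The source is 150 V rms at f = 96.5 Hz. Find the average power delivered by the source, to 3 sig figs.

ω = 2πf = 606.3 rad/s
X_L = ωL = 73.4 Ω
Z = 7.40 + j73.4 Ω
|Z| = √(7.40² + 73.4²) = 73.7 Ω
∠Z = arctan(73.4/7.40) = 84.2°
I = V/|Z| = 2.03 A
P = VI cos φ = 150 × 2.03 × cos(84.2°) = 30.6 W

30.6 W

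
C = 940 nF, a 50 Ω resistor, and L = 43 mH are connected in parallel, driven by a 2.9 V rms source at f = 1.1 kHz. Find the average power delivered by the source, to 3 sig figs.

ω = 2πf = 6912 rad/s
X_L = ωL = 297 Ω
X_C = 1/(ωC) = 154 Ω
Parallel: admittances add. Y = 1/R + 1/(jωL) + jωC
Y = (0.0200 + j0.00313) S
|Y| = 0.0202 S → |Z| = 1/|Y| = 49.4 Ω, ∠Z = −∠Y = -8.90°
I = V/|Z| = 58.7 mA
P = VI cos φ = 2.9 × 0.0587 × cos(-8.90°) = 168 mW

168 mW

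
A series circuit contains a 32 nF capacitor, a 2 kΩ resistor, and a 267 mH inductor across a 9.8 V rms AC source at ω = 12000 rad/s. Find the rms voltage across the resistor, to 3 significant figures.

9.39 V

X_L = ωL = 3200 Ω
X_C = 1/(ωC) = 2600 Ω
Net reactance X = X_L − X_C = 600 Ω
Z = 2000 + j600 Ω
|Z| = √(2000² + 600²) = 2090 Ω
I = V/|Z| = 4.69 mA
V_R = I·|Z_R| = 0.00469 × 2000 = 9.39 V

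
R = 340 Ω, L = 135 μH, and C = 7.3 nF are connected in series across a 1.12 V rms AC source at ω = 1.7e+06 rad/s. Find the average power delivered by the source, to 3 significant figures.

X_L = ωL = 230 Ω
X_C = 1/(ωC) = 80.6 Ω
Net reactance X = X_L − X_C = 149 Ω
Z = 340 + j149 Ω
|Z| = √(340² + 149²) = 371 Ω
∠Z = arctan(149/340) = 23.7°
I = V/|Z| = 3.02 mA
P = VI cos φ = 1.12 × 0.00302 × cos(23.7°) = 3.10 mW

3.10 mW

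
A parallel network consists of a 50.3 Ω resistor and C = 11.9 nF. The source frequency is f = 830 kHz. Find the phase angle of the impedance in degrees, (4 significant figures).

ω = 2πf = 5.215e+06 rad/s
X_C = 1/(ωC) = 16.11 Ω
Parallel: admittances add. Y = 1/R + jωC
Y = (0.01988 + j0.06206) S
|Y| = 0.06517 S → |Z| = 1/|Y| = 15.35 Ω, ∠Z = −∠Y = -72.24°

-72.24°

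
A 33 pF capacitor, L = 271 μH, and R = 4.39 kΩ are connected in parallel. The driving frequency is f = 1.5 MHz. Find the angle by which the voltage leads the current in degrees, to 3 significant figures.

19.5°

ω = 2πf = 9.425e+06 rad/s
X_L = ωL = 2550 Ω
X_C = 1/(ωC) = 3220 Ω
Parallel: admittances add. Y = 1/R + 1/(jωL) + jωC
Y = (0.000228 − j8.05e-05) S
|Y| = 0.000242 S → |Z| = 1/|Y| = 4140 Ω, ∠Z = −∠Y = 19.5°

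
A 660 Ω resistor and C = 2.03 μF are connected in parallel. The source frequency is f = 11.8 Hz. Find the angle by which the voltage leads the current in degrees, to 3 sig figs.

ω = 2πf = 74.14 rad/s
X_C = 1/(ωC) = 6640 Ω
Parallel: admittances add. Y = 1/R + jωC
Y = (0.00152 + j0.000151) S
|Y| = 0.00152 S → |Z| = 1/|Y| = 657 Ω, ∠Z = −∠Y = -5.67°

-5.67°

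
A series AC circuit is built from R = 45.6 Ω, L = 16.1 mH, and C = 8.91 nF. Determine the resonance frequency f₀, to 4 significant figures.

13.29 kHz

ω₀ = 1/√(LC) = 1/√(0.0161 × 8.91e-09) = 83490 rad/s
f₀ = ω₀/(2π) = 13.29 kHz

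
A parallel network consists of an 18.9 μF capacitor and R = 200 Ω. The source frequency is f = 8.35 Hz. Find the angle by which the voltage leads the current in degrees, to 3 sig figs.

ω = 2πf = 52.46 rad/s
X_C = 1/(ωC) = 1010 Ω
Parallel: admittances add. Y = 1/R + jωC
Y = (0.00500 + j0.000992) S
|Y| = 0.00510 S → |Z| = 1/|Y| = 196 Ω, ∠Z = −∠Y = -11.2°

-11.2°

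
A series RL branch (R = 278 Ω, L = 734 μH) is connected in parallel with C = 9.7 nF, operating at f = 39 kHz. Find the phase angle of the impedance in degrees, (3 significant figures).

ω = 2πf = 245000 rad/s
X_L = ωL = 180 Ω
X_C = 1/(ωC) = 421 Ω
Branch 1 (R+jX_L): Z₁ = 278 + j180 Ω, |Z₁| = 331 Ω
Branch 2 (−jX_C): Z₂ = −j421 Ω
Parallel: Z = Z₁Z₂/(Z₁+Z₂), |Z| = 379 Ω, ∠Z = -16.2°

-16.2°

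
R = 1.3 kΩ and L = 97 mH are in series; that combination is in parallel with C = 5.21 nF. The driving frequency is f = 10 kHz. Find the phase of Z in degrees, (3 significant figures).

ω = 2πf = 62830 rad/s
X_L = ωL = 6090 Ω
X_C = 1/(ωC) = 3050 Ω
Branch 1 (R+jX_L): Z₁ = 1300 + j6090 Ω, |Z₁| = 6230 Ω
Branch 2 (−jX_C): Z₂ = −j3050 Ω
Parallel: Z = Z₁Z₂/(Z₁+Z₂), |Z| = 5760 Ω, ∠Z = -78.9°

-78.9°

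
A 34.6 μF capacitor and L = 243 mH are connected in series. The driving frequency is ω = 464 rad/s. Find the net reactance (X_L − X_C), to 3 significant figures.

50.5 Ω

X_L = ωL = 113 Ω
X_C = 1/(ωC) = 62.3 Ω
X = 113 − 62.3 = 50.5 Ω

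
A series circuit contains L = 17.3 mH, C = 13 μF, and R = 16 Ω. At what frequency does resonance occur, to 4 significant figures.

335.6 Hz

ω₀ = 1/√(LC) = 1/√(0.0173 × 1.3e-05) = 2109 rad/s
f₀ = ω₀/(2π) = 335.6 Hz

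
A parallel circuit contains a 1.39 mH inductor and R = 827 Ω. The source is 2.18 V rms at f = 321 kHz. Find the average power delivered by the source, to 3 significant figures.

ω = 2πf = 2.017e+06 rad/s
X_L = ωL = 2800 Ω
Parallel: admittances add. Y = 1/R + 1/(jωL)
Y = (0.00121 − j0.000357) S
|Y| = 0.00126 S → |Z| = 1/|Y| = 793 Ω, ∠Z = −∠Y = 16.4°
I = V/|Z| = 2.75 mA
P = VI cos φ = 2.18 × 0.00275 × cos(16.4°) = 5.75 mW

5.75 mW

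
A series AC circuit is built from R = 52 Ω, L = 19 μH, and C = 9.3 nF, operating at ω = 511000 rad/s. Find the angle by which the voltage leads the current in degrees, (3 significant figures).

-75.5°

X_L = ωL = 9.71 Ω
X_C = 1/(ωC) = 210 Ω
Net reactance X = X_L − X_C = -201 Ω
Z = 52.0 − j201 Ω
|Z| = √(52.0² + 201²) = 207 Ω
∠Z = arctan(-201/52.0) = -75.5°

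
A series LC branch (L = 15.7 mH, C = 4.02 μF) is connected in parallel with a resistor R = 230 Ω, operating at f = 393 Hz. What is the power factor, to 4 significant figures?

0.2602

ω = 2πf = 2469 rad/s
X_L = ωL = 38.77 Ω
X_C = 1/(ωC) = 100.7 Ω
Branch 1: Z₁ = R = 230.0 Ω
Branch 2 (series LC): Z₂ = j(X_L − X_C) = −j61.97 Ω
Parallel: Z = Z₁Z₂/(Z₁+Z₂), |Z| = 59.84 Ω, ∠Z = -74.92°
cos φ = cos(-74.92°) = 0.2602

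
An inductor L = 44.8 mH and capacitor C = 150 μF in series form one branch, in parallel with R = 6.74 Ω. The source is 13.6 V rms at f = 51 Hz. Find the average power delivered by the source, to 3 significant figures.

27.4 W

ω = 2πf = 320.4 rad/s
X_L = ωL = 14.4 Ω
X_C = 1/(ωC) = 20.8 Ω
Branch 1: Z₁ = R = 6.74 Ω
Branch 2 (series LC): Z₂ = j(X_L − X_C) = −j6.45 Ω
Parallel: Z = Z₁Z₂/(Z₁+Z₂), |Z| = 4.66 Ω, ∠Z = -46.3°
I = V/|Z| = 2.92 A
P = VI cos φ = 13.6 × 2.92 × cos(-46.3°) = 27.4 W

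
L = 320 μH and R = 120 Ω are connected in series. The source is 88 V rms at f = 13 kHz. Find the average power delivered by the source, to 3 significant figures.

ω = 2πf = 81680 rad/s
X_L = ωL = 26.1 Ω
Z = 120 + j26.1 Ω
|Z| = √(120² + 26.1²) = 123 Ω
∠Z = arctan(26.1/120) = 12.3°
I = V/|Z| = 717 mA
P = VI cos φ = 88 × 0.717 × cos(12.3°) = 61.6 W

61.6 W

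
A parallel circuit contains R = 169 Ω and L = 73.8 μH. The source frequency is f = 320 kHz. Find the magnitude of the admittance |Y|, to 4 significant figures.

ω = 2πf = 2.011e+06 rad/s
X_L = ωL = 148.4 Ω
Parallel: admittances add. Y = 1/R + 1/(jωL)
Y = (0.005917 − j0.006739) S
|Y| = 0.008968 S → |Z| = 1/|Y| = 111.5 Ω, ∠Z = −∠Y = 48.72°

8.968 mS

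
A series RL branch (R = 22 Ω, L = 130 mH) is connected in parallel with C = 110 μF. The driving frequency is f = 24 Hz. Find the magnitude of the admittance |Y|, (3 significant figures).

26.0 mS

ω = 2πf = 150.8 rad/s
X_L = ωL = 19.6 Ω
X_C = 1/(ωC) = 60.3 Ω
Branch 1 (R+jX_L): Z₁ = 22.0 + j19.6 Ω, |Z₁| = 29.5 Ω
Branch 2 (−jX_C): Z₂ = −j60.3 Ω
Parallel: Z = Z₁Z₂/(Z₁+Z₂), |Z| = 38.4 Ω, ∠Z = 13.3°
|Y| = 1/|Z| = 26.0 mS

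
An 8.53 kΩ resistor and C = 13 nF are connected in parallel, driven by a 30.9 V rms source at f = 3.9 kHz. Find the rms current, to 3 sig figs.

ω = 2πf = 24500 rad/s
X_C = 1/(ωC) = 3140 Ω
Parallel: admittances add. Y = 1/R + jωC
Y = (0.000117 + j0.000319) S
|Y| = 0.000339 S → |Z| = 1/|Y| = 2950 Ω, ∠Z = −∠Y = -69.8°
I = V/|Z| = 30.9/2950 = 10.5 mA

10.5 mA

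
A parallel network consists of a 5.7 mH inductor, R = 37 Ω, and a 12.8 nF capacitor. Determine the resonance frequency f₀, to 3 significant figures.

18.6 kHz

ω₀ = 1/√(LC) = 1/√(0.0057 × 1.28e-08) = 117100 rad/s
f₀ = ω₀/(2π) = 18.6 kHz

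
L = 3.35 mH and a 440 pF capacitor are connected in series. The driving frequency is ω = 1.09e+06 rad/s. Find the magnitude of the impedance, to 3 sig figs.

1570 Ω

X_L = ωL = 3650 Ω
X_C = 1/(ωC) = 2090 Ω
Net reactance X = X_L − X_C = 1570 Ω
Z = j1570 Ω
|Z| = √(0² + 1570²) = 1570 Ω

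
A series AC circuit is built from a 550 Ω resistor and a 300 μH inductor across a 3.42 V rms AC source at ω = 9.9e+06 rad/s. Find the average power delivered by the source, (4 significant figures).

X_L = ωL = 2970 Ω
Z = 550.0 + j2970 Ω
|Z| = √(550.0² + 2970²) = 3020 Ω
∠Z = arctan(2970/550.0) = 79.51°
I = V/|Z| = 1.132 mA
P = VI cos φ = 3.42 × 0.001132 × cos(79.51°) = 705.1 μW

705.1 μW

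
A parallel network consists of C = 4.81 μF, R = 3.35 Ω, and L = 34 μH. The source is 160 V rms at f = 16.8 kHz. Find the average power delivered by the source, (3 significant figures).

7.64 kW

ω = 2πf = 105600 rad/s
X_L = ωL = 3.59 Ω
X_C = 1/(ωC) = 1.97 Ω
Parallel: admittances add. Y = 1/R + 1/(jωL) + jωC
Y = (0.299 + j0.229) S
|Y| = 0.376 S → |Z| = 1/|Y| = 2.66 Ω, ∠Z = −∠Y = -37.5°
I = V/|Z| = 60.2 A
P = VI cos φ = 160 × 60.2 × cos(-37.5°) = 7.64 kW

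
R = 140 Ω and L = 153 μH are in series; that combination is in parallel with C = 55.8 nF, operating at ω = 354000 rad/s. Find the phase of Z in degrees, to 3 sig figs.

X_L = ωL = 54.2 Ω
X_C = 1/(ωC) = 50.6 Ω
Branch 1 (R+jX_L): Z₁ = 140 + j54.2 Ω, |Z₁| = 150 Ω
Branch 2 (−jX_C): Z₂ = −j50.6 Ω
Parallel: Z = Z₁Z₂/(Z₁+Z₂), |Z| = 54.3 Ω, ∠Z = -70.3°

-70.3°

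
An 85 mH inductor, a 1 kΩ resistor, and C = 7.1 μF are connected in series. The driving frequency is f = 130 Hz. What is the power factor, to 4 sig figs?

0.9947

ω = 2πf = 816.8 rad/s
X_L = ωL = 69.43 Ω
X_C = 1/(ωC) = 172.4 Ω
Net reactance X = X_L − X_C = -103.0 Ω
Z = 1000 − j103.0 Ω
|Z| = √(1000² + 103.0²) = 1005 Ω
∠Z = arctan(-103.0/1000) = -5.881°
cos φ = cos(-5.881°) = 0.9947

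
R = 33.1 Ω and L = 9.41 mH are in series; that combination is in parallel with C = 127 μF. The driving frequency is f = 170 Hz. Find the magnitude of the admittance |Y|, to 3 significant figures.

130 mS

ω = 2πf = 1068 rad/s
X_L = ωL = 10.1 Ω
X_C = 1/(ωC) = 7.37 Ω
Branch 1 (R+jX_L): Z₁ = 33.1 + j10.1 Ω, |Z₁| = 34.6 Ω
Branch 2 (−jX_C): Z₂ = −j7.37 Ω
Parallel: Z = Z₁Z₂/(Z₁+Z₂), |Z| = 7.68 Ω, ∠Z = -77.7°
|Y| = 1/|Z| = 130 mS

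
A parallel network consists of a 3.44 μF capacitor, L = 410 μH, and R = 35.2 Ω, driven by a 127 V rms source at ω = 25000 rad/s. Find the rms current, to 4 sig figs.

X_L = ωL = 10.25 Ω
X_C = 1/(ωC) = 11.63 Ω
Parallel: admittances add. Y = 1/R + 1/(jωL) + jωC
Y = (0.02841 − j0.01156) S
|Y| = 0.03067 S → |Z| = 1/|Y| = 32.60 Ω, ∠Z = −∠Y = 22.14°
I = V/|Z| = 127/32.60 = 3.895 A

3.895 A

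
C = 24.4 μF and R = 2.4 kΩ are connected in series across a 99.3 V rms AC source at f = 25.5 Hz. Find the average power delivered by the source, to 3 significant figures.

4.06 W

ω = 2πf = 160.2 rad/s
X_C = 1/(ωC) = 256 Ω
Z = 2400 − j256 Ω
|Z| = √(2400² + 256²) = 2410 Ω
∠Z = arctan(-256/2400) = -6.08°
I = V/|Z| = 41.1 mA
P = VI cos φ = 99.3 × 0.0411 × cos(-6.08°) = 4.06 W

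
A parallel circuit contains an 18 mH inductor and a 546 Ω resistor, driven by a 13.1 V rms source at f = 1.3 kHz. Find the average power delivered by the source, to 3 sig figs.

314 mW

ω = 2πf = 8168 rad/s
X_L = ωL = 147 Ω
Parallel: admittances add. Y = 1/R + 1/(jωL)
Y = (0.00183 − j0.00680) S
|Y| = 0.00704 S → |Z| = 1/|Y| = 142 Ω, ∠Z = −∠Y = 74.9°
I = V/|Z| = 92.3 mA
P = VI cos φ = 13.1 × 0.0923 × cos(74.9°) = 314 mW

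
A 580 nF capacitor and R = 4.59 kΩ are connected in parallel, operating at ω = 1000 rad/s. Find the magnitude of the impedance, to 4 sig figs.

1614 Ω

X_C = 1/(ωC) = 1724 Ω
Parallel: admittances add. Y = 1/R + jωC
Y = (0.0002179 + j0.0005800) S
|Y| = 0.0006196 S → |Z| = 1/|Y| = 1614 Ω, ∠Z = −∠Y = -69.41°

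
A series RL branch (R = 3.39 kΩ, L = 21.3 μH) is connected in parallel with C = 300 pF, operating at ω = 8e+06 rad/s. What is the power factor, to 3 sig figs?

0.122

X_L = ωL = 170 Ω
X_C = 1/(ωC) = 417 Ω
Branch 1 (R+jX_L): Z₁ = 3390 + j170 Ω, |Z₁| = 3390 Ω
Branch 2 (−jX_C): Z₂ = −j417 Ω
Parallel: Z = Z₁Z₂/(Z₁+Z₂), |Z| = 416 Ω, ∠Z = -83.0°
cos φ = cos(-83.0°) = 0.122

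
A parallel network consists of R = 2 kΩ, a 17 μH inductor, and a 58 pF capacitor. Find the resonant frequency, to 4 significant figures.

ω₀ = 1/√(LC) = 1/√(1.7e-05 × 5.8e-11) = 3.185e+07 rad/s
f₀ = ω₀/(2π) = 5.069 MHz

5.069 MHz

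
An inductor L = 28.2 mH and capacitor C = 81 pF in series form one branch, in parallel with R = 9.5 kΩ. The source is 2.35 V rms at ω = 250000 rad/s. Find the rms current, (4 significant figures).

253.5 μA

X_L = ωL = 7050 Ω
X_C = 1/(ωC) = 49380 Ω
Branch 1: Z₁ = R = 9500 Ω
Branch 2 (series LC): Z₂ = j(X_L − X_C) = −j42330 Ω
Parallel: Z = Z₁Z₂/(Z₁+Z₂), |Z| = 9269 Ω, ∠Z = -12.65°
I = V/|Z| = 2.35/9269 = 253.5 μA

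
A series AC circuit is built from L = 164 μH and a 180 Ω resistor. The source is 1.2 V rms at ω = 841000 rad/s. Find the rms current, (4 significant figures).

X_L = ωL = 137.9 Ω
Z = 180.0 + j137.9 Ω
|Z| = √(180.0² + 137.9²) = 226.8 Ω
I = V/|Z| = 1.2/226.8 = 5.292 mA

5.292 mA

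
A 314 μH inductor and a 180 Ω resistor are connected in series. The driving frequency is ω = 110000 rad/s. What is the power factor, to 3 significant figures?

0.982

X_L = ωL = 34.5 Ω
Z = 180 + j34.5 Ω
|Z| = √(180² + 34.5²) = 183 Ω
∠Z = arctan(34.5/180) = 10.9°
cos φ = cos(10.9°) = 0.982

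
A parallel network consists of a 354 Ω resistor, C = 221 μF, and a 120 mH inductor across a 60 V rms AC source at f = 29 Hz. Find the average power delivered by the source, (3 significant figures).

10.2 W

ω = 2πf = 182.2 rad/s
X_L = ωL = 21.9 Ω
X_C = 1/(ωC) = 24.8 Ω
Parallel: admittances add. Y = 1/R + 1/(jωL) + jωC
Y = (0.00282 − j0.00547) S
|Y| = 0.00615 S → |Z| = 1/|Y| = 163 Ω, ∠Z = −∠Y = 62.7°
I = V/|Z| = 369 mA
P = VI cos φ = 60 × 0.369 × cos(62.7°) = 10.2 W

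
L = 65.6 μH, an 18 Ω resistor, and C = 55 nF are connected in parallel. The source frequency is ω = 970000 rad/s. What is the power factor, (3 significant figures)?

X_L = ωL = 63.6 Ω
X_C = 1/(ωC) = 18.7 Ω
Parallel: admittances add. Y = 1/R + 1/(jωL) + jωC
Y = (0.0556 + j0.0376) S
|Y| = 0.0671 S → |Z| = 1/|Y| = 14.9 Ω, ∠Z = −∠Y = -34.1°
cos φ = cos(-34.1°) = 0.828

0.828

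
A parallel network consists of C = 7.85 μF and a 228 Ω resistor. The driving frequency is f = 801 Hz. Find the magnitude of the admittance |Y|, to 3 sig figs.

ω = 2πf = 5033 rad/s
X_C = 1/(ωC) = 25.3 Ω
Parallel: admittances add. Y = 1/R + jωC
Y = (0.00439 + j0.0395) S
|Y| = 0.0398 S → |Z| = 1/|Y| = 25.2 Ω, ∠Z = −∠Y = -83.7°

39.8 mS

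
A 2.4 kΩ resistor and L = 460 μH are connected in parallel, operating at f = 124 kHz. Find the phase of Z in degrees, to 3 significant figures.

81.5°

ω = 2πf = 779100 rad/s
X_L = ωL = 358 Ω
Parallel: admittances add. Y = 1/R + 1/(jωL)
Y = (0.000417 − j0.00279) S
|Y| = 0.00282 S → |Z| = 1/|Y| = 354 Ω, ∠Z = −∠Y = 81.5°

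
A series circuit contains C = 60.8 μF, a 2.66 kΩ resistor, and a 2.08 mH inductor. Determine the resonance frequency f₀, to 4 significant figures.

447.5 Hz

ω₀ = 1/√(LC) = 1/√(0.00208 × 6.08e-05) = 2812 rad/s
f₀ = ω₀/(2π) = 447.5 Hz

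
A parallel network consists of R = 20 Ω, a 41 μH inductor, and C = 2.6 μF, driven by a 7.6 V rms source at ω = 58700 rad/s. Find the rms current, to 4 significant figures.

X_L = ωL = 2.407 Ω
X_C = 1/(ωC) = 6.552 Ω
Parallel: admittances add. Y = 1/R + 1/(jωL) + jωC
Y = (0.05000 − j0.2629) S
|Y| = 0.2676 S → |Z| = 1/|Y| = 3.737 Ω, ∠Z = −∠Y = 79.23°
I = V/|Z| = 7.6/3.737 = 2.034 A

2.034 A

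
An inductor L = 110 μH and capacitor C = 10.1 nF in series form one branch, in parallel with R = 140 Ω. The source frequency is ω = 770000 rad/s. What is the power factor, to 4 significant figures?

X_L = ωL = 84.70 Ω
X_C = 1/(ωC) = 128.6 Ω
Branch 1: Z₁ = R = 140.0 Ω
Branch 2 (series LC): Z₂ = j(X_L − X_C) = −j43.88 Ω
Parallel: Z = Z₁Z₂/(Z₁+Z₂), |Z| = 41.88 Ω, ∠Z = -72.60°
cos φ = cos(-72.60°) = 0.2991

0.2991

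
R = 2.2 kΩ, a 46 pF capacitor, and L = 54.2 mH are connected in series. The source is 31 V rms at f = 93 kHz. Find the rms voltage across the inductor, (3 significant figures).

165 V

ω = 2πf = 584300 rad/s
X_L = ωL = 31700 Ω
X_C = 1/(ωC) = 37200 Ω
Net reactance X = X_L − X_C = -5530 Ω
Z = 2200 − j5530 Ω
|Z| = √(2200² + 5530²) = 5950 Ω
I = V/|Z| = 5.21 mA
V_L = I·|Z_L| = 0.00521 × 31700 = 165 V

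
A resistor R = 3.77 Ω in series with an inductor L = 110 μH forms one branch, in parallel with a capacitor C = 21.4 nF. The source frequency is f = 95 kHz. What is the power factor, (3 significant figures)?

ω = 2πf = 596900 rad/s
X_L = ωL = 65.7 Ω
X_C = 1/(ωC) = 78.3 Ω
Branch 1 (R+jX_L): Z₁ = 3.77 + j65.7 Ω, |Z₁| = 65.8 Ω
Branch 2 (−jX_C): Z₂ = −j78.3 Ω
Parallel: Z = Z₁Z₂/(Z₁+Z₂), |Z| = 391 Ω, ∠Z = 70.1°
cos φ = cos(70.1°) = 0.341

0.341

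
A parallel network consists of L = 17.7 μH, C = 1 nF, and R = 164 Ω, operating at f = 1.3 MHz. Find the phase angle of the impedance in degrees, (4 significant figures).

-11.60°

ω = 2πf = 8.168e+06 rad/s
X_L = ωL = 144.6 Ω
X_C = 1/(ωC) = 122.4 Ω
Parallel: admittances add. Y = 1/R + 1/(jωL) + jωC
Y = (0.006098 + j0.001251) S
|Y| = 0.006225 S → |Z| = 1/|Y| = 160.7 Ω, ∠Z = −∠Y = -11.60°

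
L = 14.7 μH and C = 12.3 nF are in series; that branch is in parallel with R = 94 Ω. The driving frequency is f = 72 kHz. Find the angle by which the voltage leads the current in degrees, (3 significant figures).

ω = 2πf = 452400 rad/s
X_L = ωL = 6.65 Ω
X_C = 1/(ωC) = 180 Ω
Branch 1: Z₁ = R = 94.0 Ω
Branch 2 (series LC): Z₂ = j(X_L − X_C) = −j173 Ω
Parallel: Z = Z₁Z₂/(Z₁+Z₂), |Z| = 82.6 Ω, ∠Z = -28.5°

-28.5°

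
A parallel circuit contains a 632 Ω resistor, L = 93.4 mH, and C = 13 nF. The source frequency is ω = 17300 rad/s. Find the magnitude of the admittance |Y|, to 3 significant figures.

1.63 mS

X_L = ωL = 1620 Ω
X_C = 1/(ωC) = 4450 Ω
Parallel: admittances add. Y = 1/R + 1/(jωL) + jωC
Y = (0.00158 − j0.000394) S
|Y| = 0.00163 S → |Z| = 1/|Y| = 613 Ω, ∠Z = −∠Y = 14.0°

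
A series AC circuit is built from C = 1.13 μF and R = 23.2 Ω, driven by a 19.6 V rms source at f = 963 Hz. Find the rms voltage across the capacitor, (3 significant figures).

19.4 V

ω = 2πf = 6051 rad/s
X_C = 1/(ωC) = 146 Ω
Z = 23.2 − j146 Ω
|Z| = √(23.2² + 146²) = 148 Ω
I = V/|Z| = 132 mA
V_C = I·|Z_C| = 0.132 × 146 = 19.4 V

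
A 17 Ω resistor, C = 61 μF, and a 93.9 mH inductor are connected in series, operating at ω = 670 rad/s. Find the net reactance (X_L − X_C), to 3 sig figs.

X_L = ωL = 62.9 Ω
X_C = 1/(ωC) = 24.5 Ω
X = 62.9 − 24.5 = 38.4 Ω

38.4 Ω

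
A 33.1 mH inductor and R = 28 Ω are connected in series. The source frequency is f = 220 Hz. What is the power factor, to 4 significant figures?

ω = 2πf = 1382 rad/s
X_L = ωL = 45.75 Ω
Z = 28.00 + j45.75 Ω
|Z| = √(28.00² + 45.75²) = 53.64 Ω
∠Z = arctan(45.75/28.00) = 58.53°
cos φ = cos(58.53°) = 0.5220

0.5220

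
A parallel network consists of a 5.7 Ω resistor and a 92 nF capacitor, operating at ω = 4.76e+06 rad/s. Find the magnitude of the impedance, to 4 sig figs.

2.120 Ω

X_C = 1/(ωC) = 2.284 Ω
Parallel: admittances add. Y = 1/R + jωC
Y = (0.1754 + j0.4379) S
|Y| = 0.4718 S → |Z| = 1/|Y| = 2.120 Ω, ∠Z = −∠Y = -68.17°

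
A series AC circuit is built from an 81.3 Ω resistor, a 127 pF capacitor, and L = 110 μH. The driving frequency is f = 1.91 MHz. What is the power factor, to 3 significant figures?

0.122

ω = 2πf = 1.2e+07 rad/s
X_L = ωL = 1320 Ω
X_C = 1/(ωC) = 656 Ω
Net reactance X = X_L − X_C = 664 Ω
Z = 81.3 + j664 Ω
|Z| = √(81.3² + 664²) = 669 Ω
∠Z = arctan(664/81.3) = 83.0°
cos φ = cos(83.0°) = 0.122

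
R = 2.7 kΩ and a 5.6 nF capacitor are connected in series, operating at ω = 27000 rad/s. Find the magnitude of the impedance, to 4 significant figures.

7144 Ω

X_C = 1/(ωC) = 6614 Ω
Z = 2700 − j6614 Ω
|Z| = √(2700² + 6614²) = 7144 Ω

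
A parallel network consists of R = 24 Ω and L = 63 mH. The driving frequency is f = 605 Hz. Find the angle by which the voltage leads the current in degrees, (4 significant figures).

ω = 2πf = 3801 rad/s
X_L = ωL = 239.5 Ω
Parallel: admittances add. Y = 1/R + 1/(jωL)
Y = (0.04167 − j0.004176) S
|Y| = 0.04188 S → |Z| = 1/|Y| = 23.88 Ω, ∠Z = −∠Y = 5.723°

5.723°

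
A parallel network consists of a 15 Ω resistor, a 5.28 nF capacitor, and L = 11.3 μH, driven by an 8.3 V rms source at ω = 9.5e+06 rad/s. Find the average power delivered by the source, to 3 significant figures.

4.59 W

X_L = ωL = 107 Ω
X_C = 1/(ωC) = 19.9 Ω
Parallel: admittances add. Y = 1/R + 1/(jωL) + jωC
Y = (0.0667 + j0.0408) S
|Y| = 0.0782 S → |Z| = 1/|Y| = 12.8 Ω, ∠Z = −∠Y = -31.5°
I = V/|Z| = 649 mA
P = VI cos φ = 8.3 × 0.649 × cos(-31.5°) = 4.59 W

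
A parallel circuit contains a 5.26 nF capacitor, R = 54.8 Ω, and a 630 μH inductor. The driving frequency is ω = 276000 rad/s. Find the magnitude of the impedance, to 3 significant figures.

X_L = ωL = 174 Ω
X_C = 1/(ωC) = 689 Ω
Parallel: admittances add. Y = 1/R + 1/(jωL) + jωC
Y = (0.0182 − j0.00430) S
|Y| = 0.0187 S → |Z| = 1/|Y| = 53.3 Ω, ∠Z = −∠Y = 13.3°

53.3 Ω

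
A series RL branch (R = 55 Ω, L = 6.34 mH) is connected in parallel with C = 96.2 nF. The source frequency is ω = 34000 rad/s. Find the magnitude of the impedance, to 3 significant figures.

644 Ω

X_L = ωL = 216 Ω
X_C = 1/(ωC) = 306 Ω
Branch 1 (R+jX_L): Z₁ = 55.0 + j216 Ω, |Z₁| = 222 Ω
Branch 2 (−jX_C): Z₂ = −j306 Ω
Parallel: Z = Z₁Z₂/(Z₁+Z₂), |Z| = 644 Ω, ∠Z = 44.3°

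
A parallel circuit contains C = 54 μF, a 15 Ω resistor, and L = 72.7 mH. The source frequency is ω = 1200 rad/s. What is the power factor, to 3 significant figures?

0.781

X_L = ωL = 87.2 Ω
X_C = 1/(ωC) = 15.4 Ω
Parallel: admittances add. Y = 1/R + 1/(jωL) + jωC
Y = (0.0667 + j0.0533) S
|Y| = 0.0854 S → |Z| = 1/|Y| = 11.7 Ω, ∠Z = −∠Y = -38.7°
cos φ = cos(-38.7°) = 0.781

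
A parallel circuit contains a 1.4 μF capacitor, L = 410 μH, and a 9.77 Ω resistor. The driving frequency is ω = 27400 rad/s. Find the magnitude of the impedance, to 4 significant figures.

X_L = ωL = 11.23 Ω
X_C = 1/(ωC) = 26.07 Ω
Parallel: admittances add. Y = 1/R + 1/(jωL) + jωC
Y = (0.1024 − j0.05066) S
|Y| = 0.1142 S → |Z| = 1/|Y| = 8.756 Ω, ∠Z = −∠Y = 26.33°

8.756 Ω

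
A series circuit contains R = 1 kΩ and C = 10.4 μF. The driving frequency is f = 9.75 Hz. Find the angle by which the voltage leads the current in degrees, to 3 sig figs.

-57.5°

ω = 2πf = 61.26 rad/s
X_C = 1/(ωC) = 1570 Ω
Z = 1000 − j1570 Ω
|Z| = √(1000² + 1570²) = 1860 Ω
∠Z = arctan(-1570/1000) = -57.5°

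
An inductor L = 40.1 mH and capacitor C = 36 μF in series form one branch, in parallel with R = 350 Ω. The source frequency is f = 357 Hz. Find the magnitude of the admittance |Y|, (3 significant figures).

13.2 mS

ω = 2πf = 2243 rad/s
X_L = ωL = 89.9 Ω
X_C = 1/(ωC) = 12.4 Ω
Branch 1: Z₁ = R = 350 Ω
Branch 2 (series LC): Z₂ = j(X_L − X_C) = j77.6 Ω
Parallel: Z = Z₁Z₂/(Z₁+Z₂), |Z| = 75.7 Ω, ∠Z = 77.5°
|Y| = 1/|Z| = 13.2 mS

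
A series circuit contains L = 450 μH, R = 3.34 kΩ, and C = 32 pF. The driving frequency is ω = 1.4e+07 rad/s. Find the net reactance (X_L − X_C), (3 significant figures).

X_L = ωL = 6300 Ω
X_C = 1/(ωC) = 2230 Ω
X = 6300 − 2230 = 4070 Ω

4070 Ω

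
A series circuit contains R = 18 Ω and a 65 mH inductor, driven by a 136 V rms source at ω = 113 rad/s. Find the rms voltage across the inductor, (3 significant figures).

51.4 V

X_L = ωL = 7.35 Ω
Z = 18.0 + j7.35 Ω
|Z| = √(18.0² + 7.35²) = 19.4 Ω
I = V/|Z| = 7.00 A
V_L = I·|Z_L| = 7.00 × 7.35 = 51.4 V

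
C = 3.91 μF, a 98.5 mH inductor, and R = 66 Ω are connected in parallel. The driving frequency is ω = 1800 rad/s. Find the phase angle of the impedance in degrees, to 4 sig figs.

-5.271°

X_L = ωL = 177.3 Ω
X_C = 1/(ωC) = 142.1 Ω
Parallel: admittances add. Y = 1/R + 1/(jωL) + jωC
Y = (0.01515 + j0.001398) S
|Y| = 0.01522 S → |Z| = 1/|Y| = 65.72 Ω, ∠Z = −∠Y = -5.271°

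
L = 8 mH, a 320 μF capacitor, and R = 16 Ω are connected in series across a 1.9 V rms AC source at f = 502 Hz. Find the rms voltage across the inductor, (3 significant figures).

ω = 2πf = 3154 rad/s
X_L = ωL = 25.2 Ω
X_C = 1/(ωC) = 0.991 Ω
Net reactance X = X_L − X_C = 24.2 Ω
Z = 16.0 + j24.2 Ω
|Z| = √(16.0² + 24.2²) = 29.0 Ω
I = V/|Z| = 65.4 mA
V_L = I·|Z_L| = 0.0654 × 25.2 = 1.65 V

1.65 V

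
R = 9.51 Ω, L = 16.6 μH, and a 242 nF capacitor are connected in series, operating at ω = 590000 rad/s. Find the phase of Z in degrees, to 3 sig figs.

16.4°

X_L = ωL = 9.79 Ω
X_C = 1/(ωC) = 7.00 Ω
Net reactance X = X_L − X_C = 2.79 Ω
Z = 9.51 + j2.79 Ω
|Z| = √(9.51² + 2.79²) = 9.91 Ω
∠Z = arctan(2.79/9.51) = 16.4°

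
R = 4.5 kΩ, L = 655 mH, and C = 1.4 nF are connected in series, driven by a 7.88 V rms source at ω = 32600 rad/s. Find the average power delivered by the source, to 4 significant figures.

X_L = ωL = 21350 Ω
X_C = 1/(ωC) = 21910 Ω
Net reactance X = X_L − X_C = -557.6 Ω
Z = 4500 − j557.6 Ω
|Z| = √(4500² + 557.6²) = 4534 Ω
∠Z = arctan(-557.6/4500) = -7.064°
I = V/|Z| = 1.738 mA
P = VI cos φ = 7.88 × 0.001738 × cos(-7.064°) = 13.59 mW

13.59 mW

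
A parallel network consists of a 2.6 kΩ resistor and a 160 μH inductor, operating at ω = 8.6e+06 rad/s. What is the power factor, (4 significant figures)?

0.4678

X_L = ωL = 1376 Ω
Parallel: admittances add. Y = 1/R + 1/(jωL)
Y = (0.0003846 − j0.0007267) S
|Y| = 0.0008222 S → |Z| = 1/|Y| = 1216 Ω, ∠Z = −∠Y = 62.11°
cos φ = cos(62.11°) = 0.4678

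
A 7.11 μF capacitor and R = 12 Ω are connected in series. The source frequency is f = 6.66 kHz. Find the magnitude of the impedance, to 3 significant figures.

ω = 2πf = 41850 rad/s
X_C = 1/(ωC) = 3.36 Ω
Z = 12.0 − j3.36 Ω
|Z| = √(12.0² + 3.36²) = 12.5 Ω

12.5 Ω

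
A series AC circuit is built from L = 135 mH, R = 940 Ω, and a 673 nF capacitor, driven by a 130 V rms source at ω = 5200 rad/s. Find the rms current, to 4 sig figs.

126.5 mA

X_L = ωL = 702.0 Ω
X_C = 1/(ωC) = 285.7 Ω
Net reactance X = X_L − X_C = 416.3 Ω
Z = 940.0 + j416.3 Ω
|Z| = √(940.0² + 416.3²) = 1028 Ω
I = V/|Z| = 130/1028 = 126.5 mA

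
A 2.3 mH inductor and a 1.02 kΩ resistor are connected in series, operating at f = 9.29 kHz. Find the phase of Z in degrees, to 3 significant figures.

7.50°

ω = 2πf = 58370 rad/s
X_L = ωL = 134 Ω
Z = 1020 + j134 Ω
|Z| = √(1020² + 134²) = 1030 Ω
∠Z = arctan(134/1020) = 7.50°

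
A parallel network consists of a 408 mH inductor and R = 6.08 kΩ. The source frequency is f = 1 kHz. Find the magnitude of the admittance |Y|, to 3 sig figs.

423 μS

ω = 2πf = 6283 rad/s
X_L = ωL = 2560 Ω
Parallel: admittances add. Y = 1/R + 1/(jωL)
Y = (0.000164 − j0.000390) S
|Y| = 0.000423 S → |Z| = 1/|Y| = 2360 Ω, ∠Z = −∠Y = 67.1°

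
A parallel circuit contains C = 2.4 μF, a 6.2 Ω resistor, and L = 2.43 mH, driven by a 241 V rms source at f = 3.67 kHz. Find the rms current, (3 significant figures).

ω = 2πf = 23060 rad/s
X_L = ωL = 56.0 Ω
X_C = 1/(ωC) = 18.1 Ω
Parallel: admittances add. Y = 1/R + 1/(jωL) + jωC
Y = (0.161 + j0.0375) S
|Y| = 0.166 S → |Z| = 1/|Y| = 6.04 Ω, ∠Z = −∠Y = -13.1°
I = V/|Z| = 241/6.04 = 39.9 A

39.9 A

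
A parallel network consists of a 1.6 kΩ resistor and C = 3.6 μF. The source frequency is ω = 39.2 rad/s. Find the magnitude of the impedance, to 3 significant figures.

X_C = 1/(ωC) = 7090 Ω
Parallel: admittances add. Y = 1/R + jωC
Y = (0.000625 + j0.000141) S
|Y| = 0.000641 S → |Z| = 1/|Y| = 1560 Ω, ∠Z = −∠Y = -12.7°

1560 Ω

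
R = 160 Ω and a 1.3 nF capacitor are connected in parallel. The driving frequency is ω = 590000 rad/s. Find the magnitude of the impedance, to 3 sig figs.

X_C = 1/(ωC) = 1300 Ω
Parallel: admittances add. Y = 1/R + jωC
Y = (0.00625 + j0.000767) S
|Y| = 0.00630 S → |Z| = 1/|Y| = 159 Ω, ∠Z = −∠Y = -7.00°

159 Ω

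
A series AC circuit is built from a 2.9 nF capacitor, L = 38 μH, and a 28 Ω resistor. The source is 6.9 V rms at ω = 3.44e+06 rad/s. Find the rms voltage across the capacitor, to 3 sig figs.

X_L = ωL = 131 Ω
X_C = 1/(ωC) = 100 Ω
Net reactance X = X_L − X_C = 30.5 Ω
Z = 28.0 + j30.5 Ω
|Z| = √(28.0² + 30.5²) = 41.4 Ω
I = V/|Z| = 167 mA
V_C = I·|Z_C| = 0.167 × 100 = 16.7 V

16.7 V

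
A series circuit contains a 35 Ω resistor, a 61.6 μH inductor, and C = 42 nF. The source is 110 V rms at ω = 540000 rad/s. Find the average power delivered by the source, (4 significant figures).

X_L = ωL = 33.26 Ω
X_C = 1/(ωC) = 44.09 Ω
Net reactance X = X_L − X_C = -10.83 Ω
Z = 35.00 − j10.83 Ω
|Z| = √(35.00² + 10.83²) = 36.64 Ω
∠Z = arctan(-10.83/35.00) = -17.19°
I = V/|Z| = 3.002 A
P = VI cos φ = 110 × 3.002 × cos(-17.19°) = 315.5 W

315.5 W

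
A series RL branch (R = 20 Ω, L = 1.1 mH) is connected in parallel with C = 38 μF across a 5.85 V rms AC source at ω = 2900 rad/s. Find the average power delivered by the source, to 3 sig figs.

1.67 W

X_L = ωL = 3.19 Ω
X_C = 1/(ωC) = 9.07 Ω
Branch 1 (R+jX_L): Z₁ = 20.0 + j3.19 Ω, |Z₁| = 20.3 Ω
Branch 2 (−jX_C): Z₂ = −j9.07 Ω
Parallel: Z = Z₁Z₂/(Z₁+Z₂), |Z| = 8.82 Ω, ∠Z = -64.5°
I = V/|Z| = 664 mA
P = VI cos φ = 5.85 × 0.664 × cos(-64.5°) = 1.67 W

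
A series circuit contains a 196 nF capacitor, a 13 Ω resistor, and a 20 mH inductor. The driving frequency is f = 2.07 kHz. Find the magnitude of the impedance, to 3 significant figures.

ω = 2πf = 13010 rad/s
X_L = ωL = 260 Ω
X_C = 1/(ωC) = 392 Ω
Net reactance X = X_L − X_C = -132 Ω
Z = 13.0 − j132 Ω
|Z| = √(13.0² + 132²) = 133 Ω

133 Ω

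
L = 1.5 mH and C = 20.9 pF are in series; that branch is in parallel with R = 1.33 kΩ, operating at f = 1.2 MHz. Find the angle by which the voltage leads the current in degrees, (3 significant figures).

ω = 2πf = 7.54e+06 rad/s
X_L = ωL = 11300 Ω
X_C = 1/(ωC) = 6350 Ω
Branch 1: Z₁ = R = 1330 Ω
Branch 2 (series LC): Z₂ = j(X_L − X_C) = j4960 Ω
Parallel: Z = Z₁Z₂/(Z₁+Z₂), |Z| = 1280 Ω, ∠Z = 15.0°

15.0°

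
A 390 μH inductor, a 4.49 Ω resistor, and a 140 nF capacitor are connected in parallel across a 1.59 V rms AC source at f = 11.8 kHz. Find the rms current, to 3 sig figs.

ω = 2πf = 74140 rad/s
X_L = ωL = 28.9 Ω
X_C = 1/(ωC) = 96.3 Ω
Parallel: admittances add. Y = 1/R + 1/(jωL) + jωC
Y = (0.223 − j0.0242) S
|Y| = 0.224 S → |Z| = 1/|Y| = 4.46 Ω, ∠Z = −∠Y = 6.20°
I = V/|Z| = 1.59/4.46 = 356 mA

356 mA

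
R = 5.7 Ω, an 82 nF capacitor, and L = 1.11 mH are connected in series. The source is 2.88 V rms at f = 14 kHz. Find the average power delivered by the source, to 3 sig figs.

27.6 mW

ω = 2πf = 87960 rad/s
X_L = ωL = 97.6 Ω
X_C = 1/(ωC) = 139 Ω
Net reactance X = X_L − X_C = -41.0 Ω
Z = 5.70 − j41.0 Ω
|Z| = √(5.70² + 41.0²) = 41.4 Ω
∠Z = arctan(-41.0/5.70) = -82.1°
I = V/|Z| = 69.6 mA
P = VI cos φ = 2.88 × 0.0696 × cos(-82.1°) = 27.6 mW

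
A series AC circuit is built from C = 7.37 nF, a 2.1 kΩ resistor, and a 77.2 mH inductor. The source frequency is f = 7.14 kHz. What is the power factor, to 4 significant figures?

0.9789

ω = 2πf = 44860 rad/s
X_L = ωL = 3463 Ω
X_C = 1/(ωC) = 3025 Ω
Net reactance X = X_L − X_C = 438.8 Ω
Z = 2100 + j438.8 Ω
|Z| = √(2100² + 438.8²) = 2145 Ω
∠Z = arctan(438.8/2100) = 11.80°
cos φ = cos(11.80°) = 0.9789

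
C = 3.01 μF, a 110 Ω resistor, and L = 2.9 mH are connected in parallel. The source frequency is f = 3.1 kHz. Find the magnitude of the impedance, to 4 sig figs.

23.85 Ω

ω = 2πf = 19480 rad/s
X_L = ωL = 56.49 Ω
X_C = 1/(ωC) = 17.06 Ω
Parallel: admittances add. Y = 1/R + 1/(jωL) + jωC
Y = (0.009091 + j0.04092) S
|Y| = 0.04192 S → |Z| = 1/|Y| = 23.85 Ω, ∠Z = −∠Y = -77.48°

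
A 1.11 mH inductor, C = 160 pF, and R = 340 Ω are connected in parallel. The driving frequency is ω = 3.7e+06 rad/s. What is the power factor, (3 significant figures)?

X_L = ωL = 4110 Ω
X_C = 1/(ωC) = 1690 Ω
Parallel: admittances add. Y = 1/R + 1/(jωL) + jωC
Y = (0.00294 + j0.000349) S
|Y| = 0.00296 S → |Z| = 1/|Y| = 338 Ω, ∠Z = −∠Y = -6.76°
cos φ = cos(-6.76°) = 0.993

0.993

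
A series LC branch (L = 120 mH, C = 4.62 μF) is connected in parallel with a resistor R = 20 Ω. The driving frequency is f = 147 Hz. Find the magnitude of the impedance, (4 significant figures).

ω = 2πf = 923.6 rad/s
X_L = ωL = 110.8 Ω
X_C = 1/(ωC) = 234.3 Ω
Branch 1: Z₁ = R = 20.00 Ω
Branch 2 (series LC): Z₂ = j(X_L − X_C) = −j123.5 Ω
Parallel: Z = Z₁Z₂/(Z₁+Z₂), |Z| = 19.74 Ω, ∠Z = -9.198°

19.74 Ω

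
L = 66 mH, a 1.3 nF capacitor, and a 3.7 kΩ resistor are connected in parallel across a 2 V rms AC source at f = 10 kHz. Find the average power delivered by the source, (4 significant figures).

ω = 2πf = 62830 rad/s
X_L = ωL = 4147 Ω
X_C = 1/(ωC) = 12240 Ω
Parallel: admittances add. Y = 1/R + 1/(jωL) + jωC
Y = (0.0002703 − j0.0001595) S
|Y| = 0.0003138 S → |Z| = 1/|Y| = 3187 Ω, ∠Z = −∠Y = 30.54°
I = V/|Z| = 627.6 μA
P = VI cos φ = 2 × 0.0006276 × cos(30.54°) = 1.081 mW

1.081 mW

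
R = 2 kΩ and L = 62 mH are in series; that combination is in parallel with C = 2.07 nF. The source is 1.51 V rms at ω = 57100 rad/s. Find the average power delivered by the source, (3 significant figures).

X_L = ωL = 3540 Ω
X_C = 1/(ωC) = 8460 Ω
Branch 1 (R+jX_L): Z₁ = 2000 + j3540 Ω, |Z₁| = 4070 Ω
Branch 2 (−jX_C): Z₂ = −j8460 Ω
Parallel: Z = Z₁Z₂/(Z₁+Z₂), |Z| = 6480 Ω, ∠Z = 38.4°
I = V/|Z| = 233 μA
P = VI cos φ = 1.51 × 0.000233 × cos(38.4°) = 276 μW

276 μW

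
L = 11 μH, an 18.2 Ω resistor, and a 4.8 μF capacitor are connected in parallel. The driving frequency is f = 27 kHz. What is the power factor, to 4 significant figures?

0.1936

ω = 2πf = 169600 rad/s
X_L = ωL = 1.866 Ω
X_C = 1/(ωC) = 1.228 Ω
Parallel: admittances add. Y = 1/R + 1/(jωL) + jωC
Y = (0.05495 + j0.2784) S
|Y| = 0.2838 S → |Z| = 1/|Y| = 3.524 Ω, ∠Z = −∠Y = -78.84°
cos φ = cos(-78.84°) = 0.1936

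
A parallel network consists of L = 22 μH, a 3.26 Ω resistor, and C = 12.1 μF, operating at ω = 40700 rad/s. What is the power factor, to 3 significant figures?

X_L = ωL = 0.895 Ω
X_C = 1/(ωC) = 2.03 Ω
Parallel: admittances add. Y = 1/R + 1/(jωL) + jωC
Y = (0.307 − j0.624) S
|Y| = 0.696 S → |Z| = 1/|Y| = 1.44 Ω, ∠Z = −∠Y = 63.8°
cos φ = cos(63.8°) = 0.441

0.441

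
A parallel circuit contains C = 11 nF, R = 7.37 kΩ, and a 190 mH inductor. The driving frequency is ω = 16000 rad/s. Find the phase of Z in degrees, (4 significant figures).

X_L = ωL = 3040 Ω
X_C = 1/(ωC) = 5682 Ω
Parallel: admittances add. Y = 1/R + 1/(jωL) + jωC
Y = (0.0001357 − j0.0001529) S
|Y| = 0.0002045 S → |Z| = 1/|Y| = 4891 Ω, ∠Z = −∠Y = 48.42°

48.42°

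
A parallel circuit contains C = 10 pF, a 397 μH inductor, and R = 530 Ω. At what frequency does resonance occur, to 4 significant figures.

ω₀ = 1/√(LC) = 1/√(0.000397 × 1e-11) = 1.587e+07 rad/s
f₀ = ω₀/(2π) = 2.526 MHz

2.526 MHz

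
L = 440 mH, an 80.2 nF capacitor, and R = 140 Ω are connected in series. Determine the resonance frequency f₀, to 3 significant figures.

847 Hz

ω₀ = 1/√(LC) = 1/√(0.44 × 8.02e-08) = 5323 rad/s
f₀ = ω₀/(2π) = 847 Hz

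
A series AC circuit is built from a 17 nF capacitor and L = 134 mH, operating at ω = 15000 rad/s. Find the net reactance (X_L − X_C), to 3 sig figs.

-1910 Ω

X_L = ωL = 2010 Ω
X_C = 1/(ωC) = 3920 Ω
X = 2010 − 3920 = -1910 Ω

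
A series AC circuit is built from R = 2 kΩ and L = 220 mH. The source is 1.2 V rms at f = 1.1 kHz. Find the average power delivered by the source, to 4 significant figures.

456.3 μW

ω = 2πf = 6912 rad/s
X_L = ωL = 1521 Ω
Z = 2000 + j1521 Ω
|Z| = √(2000² + 1521²) = 2512 Ω
∠Z = arctan(1521/2000) = 37.24°
I = V/|Z| = 477.6 μA
P = VI cos φ = 1.2 × 0.0004776 × cos(37.24°) = 456.3 μW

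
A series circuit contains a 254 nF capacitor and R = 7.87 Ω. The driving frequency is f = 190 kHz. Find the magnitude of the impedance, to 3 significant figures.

ω = 2πf = 1.194e+06 rad/s
X_C = 1/(ωC) = 3.30 Ω
Z = 7.87 − j3.30 Ω
|Z| = √(7.87² + 3.30²) = 8.53 Ω

8.53 Ω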